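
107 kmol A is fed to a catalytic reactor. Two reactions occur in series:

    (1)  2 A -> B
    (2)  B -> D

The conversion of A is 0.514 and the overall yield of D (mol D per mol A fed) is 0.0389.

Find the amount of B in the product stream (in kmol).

Conversion of A: A consumed = 2ξ₁ = 0.514 × 107 → ξ₁ = 27.5 kmol.
Yield of D: 1ξ₂ / 107 = 0.0389 → ξ₂ = 4.162 kmol.
Outlet amounts (n = n₀ + Σ ν·ξ):
  A: 107 − 2(27.5) = 52
  B: 0 + 1(27.5) − 1(4.162) = 23.34
  D: 0 + 1(4.162) = 4.162

23.3 kmol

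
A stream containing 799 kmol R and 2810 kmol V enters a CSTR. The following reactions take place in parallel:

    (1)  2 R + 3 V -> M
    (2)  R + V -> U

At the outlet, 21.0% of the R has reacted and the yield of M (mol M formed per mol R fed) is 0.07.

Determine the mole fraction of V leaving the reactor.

Yield of M: 1ξ₁ / 799 = 0.07 → ξ₁ = 55.93 kmol.
Conversion of R: 2ξ₁ + 1ξ₂ = 0.21 × 799 = 167.8 → ξ₂ = 55.93 kmol.
Outlet amounts (n = n₀ + Σ ν·ξ):
  R: 799 − 2(55.93) − 1(55.93) = 631.2
  V: 2810 − 3(55.93) − 1(55.93) = 2586
  M: 0 + 1(55.93) = 55.93
  U: 0 + 1(55.93) = 55.93
Total out = 3329 kmol; y_V = 2586 / 3329 = 0.7768.

0.777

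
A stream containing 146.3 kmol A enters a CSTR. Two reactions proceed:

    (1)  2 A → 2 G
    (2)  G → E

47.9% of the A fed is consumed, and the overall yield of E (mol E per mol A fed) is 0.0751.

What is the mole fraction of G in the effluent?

Conversion of A: A consumed = 2ξ₁ = 0.479 × 146.3 → ξ₁ = 35.04 kmol.
Yield of E: 1ξ₂ / 146.3 = 0.0751 → ξ₂ = 10.99 kmol.
Outlet amounts (n = n₀ + Σ ν·ξ):
  A: 146.3 − 2(35.04) = 76.22
  G: 0 + 2(35.04) − 1(10.99) = 59.09
  E: 0 + 1(10.99) = 10.99
Total out = 146.3 kmol; y_G = 59.09 / 146.3 = 0.4039.

0.404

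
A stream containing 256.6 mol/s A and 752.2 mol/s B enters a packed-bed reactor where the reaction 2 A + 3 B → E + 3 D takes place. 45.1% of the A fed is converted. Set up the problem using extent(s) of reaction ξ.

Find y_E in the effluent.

0.0608

A reacted = 0.451 × 256.6 = 115.7 mol/s; ν_A = −2, so ξ = 115.7/2 = 57.86 mol/s.
Outlet amounts (n = n₀ + ν ξ):
  A: 256.6 − 2(57.86) = 140.9
  B: 752.2 − 3(57.86) = 578.6
  E: 0 + 1(57.86) = 57.86
  D: 0 + 3(57.86) = 173.6
Total out = 950.9 mol/s; y_E = 57.86 / 950.9 = 0.06085.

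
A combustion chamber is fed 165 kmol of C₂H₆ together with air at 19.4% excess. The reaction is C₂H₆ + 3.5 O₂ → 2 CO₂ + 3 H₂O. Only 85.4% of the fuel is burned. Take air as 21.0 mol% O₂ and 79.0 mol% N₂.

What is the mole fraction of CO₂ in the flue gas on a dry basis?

Stoichiometric O₂ = 3.5 × 165 = 577.5 kmol; O₂ fed = 577.5 × 1.194 = 689.5 kmol.
N₂ fed = 689.5 × 79/21 = 2594 kmol.
Fuel reacted = 0.854 × 165 → ξ = 140.9 kmol.
Outlet (n = n₀ + ν ξ):
  C₂H₆: 165 − 1(140.9) = 24.09
  O₂: 689.5 − 3.5(140.9) = 196.3
  N₂: 2594 (inert)
  CO₂: 0 + 2(140.9) = 281.8
  H₂O: 0 + 3(140.9) = 422.7
Dry total = 3096 kmol; y_CO₂ (dry) = 281.8 / 3096 = 0.09102.

0.091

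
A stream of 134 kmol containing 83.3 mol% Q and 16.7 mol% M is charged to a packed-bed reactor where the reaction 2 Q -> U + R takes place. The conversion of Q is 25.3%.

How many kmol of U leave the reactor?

Q reacted = 0.253 × 111.6 = 28.24 kmol; ν_Q = −2, so ξ = 28.24/2 = 14.12 kmol.
Outlet amounts (n = n₀ + ν ξ):
  Q: 111.6 − 2(14.12) = 83.38
  U: 0 + 1(14.12) = 14.12
  R: 0 + 1(14.12) = 14.12
  M: 22.38 (inert)

14.1 kmol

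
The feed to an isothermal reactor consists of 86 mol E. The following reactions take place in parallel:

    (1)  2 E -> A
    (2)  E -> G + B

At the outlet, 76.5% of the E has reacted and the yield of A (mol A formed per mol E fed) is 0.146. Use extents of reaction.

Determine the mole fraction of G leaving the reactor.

0.356

Yield of A: 1ξ₁ / 86 = 0.146 → ξ₁ = 12.56 mol.
Conversion of E: 2ξ₁ + 1ξ₂ = 0.765 × 86 = 65.79 → ξ₂ = 40.68 mol.
Outlet amounts (n = n₀ + Σ ν·ξ):
  E: 86 − 2(12.56) − 1(40.68) = 20.21
  A: 0 + 1(12.56) = 12.56
  G: 0 + 1(40.68) = 40.68
  B: 0 + 1(40.68) = 40.68
Total out = 114.1 mol; y_G = 40.68 / 114.1 = 0.3564.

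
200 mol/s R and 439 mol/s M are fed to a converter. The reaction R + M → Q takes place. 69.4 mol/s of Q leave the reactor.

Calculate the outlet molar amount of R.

131 mol/s

For Q: n = n₀ + 1ξ → 69.4 = 0 + 1ξ, giving ξ = 69.4 mol/s.
Outlet amounts (n = n₀ + ν ξ):
  R: 200 − 1(69.4) = 130.6
  M: 439 − 1(69.4) = 369.6
  Q: 0 + 1(69.4) = 69.4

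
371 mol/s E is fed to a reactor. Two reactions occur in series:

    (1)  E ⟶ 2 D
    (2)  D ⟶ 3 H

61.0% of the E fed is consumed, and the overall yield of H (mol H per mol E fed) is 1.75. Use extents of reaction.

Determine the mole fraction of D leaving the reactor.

0.229

Conversion of E: E consumed = 1ξ₁ = 0.61 × 371 → ξ₁ = 226.3 mol/s.
Yield of H: 3ξ₂ / 371 = 1.75 → ξ₂ = 216.4 mol/s.
Outlet amounts (n = n₀ + Σ ν·ξ):
  E: 371 − 1(226.3) = 144.7
  D: 0 + 2(226.3) − 1(216.4) = 236.2
  H: 0 + 3(216.4) = 649.2
Total out = 1030 mol/s; y_D = 236.2 / 1030 = 0.2293.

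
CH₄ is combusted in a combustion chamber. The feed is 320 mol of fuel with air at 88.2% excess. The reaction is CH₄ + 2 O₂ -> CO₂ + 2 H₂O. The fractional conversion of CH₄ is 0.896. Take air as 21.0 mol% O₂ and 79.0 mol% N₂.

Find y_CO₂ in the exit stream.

0.0473

Stoichiometric O₂ = 2 × 320 = 640 mol; O₂ fed = 640 × 1.882 = 1204 mol.
N₂ fed = 1204 × 79/21 = 4531 mol.
Fuel reacted = 0.896 × 320 → ξ = 286.7 mol.
Outlet (n = n₀ + ν ξ):
  CH₄: 320 − 1(286.7) = 33.28
  O₂: 1204 − 2(286.7) = 631
  N₂: 4531 (inert)
  CO₂: 0 + 1(286.7) = 286.7
  H₂O: 0 + 2(286.7) = 573.4
Total out = 6056 mol; y_CO₂ = 286.7 / 6056 = 0.04735.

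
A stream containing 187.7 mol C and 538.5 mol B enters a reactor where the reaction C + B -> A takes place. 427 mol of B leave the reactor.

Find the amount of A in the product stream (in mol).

For B: n = n₀ − 1ξ → 427 = 538.5 − 1ξ, giving ξ = 111.5 mol.
Outlet amounts (n = n₀ + ν ξ):
  C: 187.7 − 1(111.5) = 76.2
  B: 538.5 − 1(111.5) = 427
  A: 0 + 1(111.5) = 111.5

112 mol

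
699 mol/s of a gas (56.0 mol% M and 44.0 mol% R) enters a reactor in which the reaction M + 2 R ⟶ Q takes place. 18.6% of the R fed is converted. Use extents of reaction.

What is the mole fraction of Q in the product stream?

R reacted = 0.186 × 307.6 = 57.21 mol/s; ν_R = −2, so ξ = 57.21/2 = 28.6 mol/s.
Outlet amounts (n = n₀ + ν ξ):
  M: 391.4 − 1(28.6) = 362.8
  R: 307.6 − 2(28.6) = 250.4
  Q: 0 + 1(28.6) = 28.6
Total out = 641.8 mol/s; y_Q = 28.6 / 641.8 = 0.04457.

0.0446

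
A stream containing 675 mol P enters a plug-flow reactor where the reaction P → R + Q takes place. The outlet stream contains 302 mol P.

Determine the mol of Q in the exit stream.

373 mol

For P: n = n₀ − 1ξ → 302 = 675 − 1ξ, giving ξ = 373 mol.
Outlet amounts (n = n₀ + ν ξ):
  P: 675 − 1(373) = 302
  R: 0 + 1(373) = 373
  Q: 0 + 1(373) = 373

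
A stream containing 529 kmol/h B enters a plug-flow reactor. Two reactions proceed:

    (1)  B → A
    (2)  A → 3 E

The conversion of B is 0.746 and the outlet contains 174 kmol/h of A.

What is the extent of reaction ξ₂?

ξ₂ = 221 kmol/h

Conversion of B: B consumed = 1ξ₁ = 0.746 × 529 → ξ₁ = 394.6 kmol/h.
A balance: n_A = 0 + 1ξ₁ − 1ξ₂ = 174 → ξ₂ = (1·394.6 − 174)/1 = 220.6 kmol/h.
Outlet amounts (n = n₀ + Σ ν·ξ):
  B: 529 − 1(394.6) = 134.4
  A: 0 + 1(394.6) − 1(220.6) = 174
  E: 0 + 3(220.6) = 661.9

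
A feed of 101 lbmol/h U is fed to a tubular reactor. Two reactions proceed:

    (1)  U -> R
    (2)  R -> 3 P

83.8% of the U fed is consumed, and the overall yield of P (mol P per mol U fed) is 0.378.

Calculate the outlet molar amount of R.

Conversion of U: U consumed = 1ξ₁ = 0.838 × 101 → ξ₁ = 84.64 lbmol/h.
Yield of P: 3ξ₂ / 101 = 0.378 → ξ₂ = 12.73 lbmol/h.
Outlet amounts (n = n₀ + Σ ν·ξ):
  U: 101 − 1(84.64) = 16.36
  R: 0 + 1(84.64) − 1(12.73) = 71.91
  P: 0 + 3(12.73) = 38.18

71.9 lbmol/h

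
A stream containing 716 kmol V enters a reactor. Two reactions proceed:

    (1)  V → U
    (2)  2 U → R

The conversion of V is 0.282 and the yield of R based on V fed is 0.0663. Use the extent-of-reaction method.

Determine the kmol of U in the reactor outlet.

Conversion of V: V consumed = 1ξ₁ = 0.282 × 716 → ξ₁ = 201.9 kmol.
Yield of R: 1ξ₂ / 716 = 0.0663 → ξ₂ = 47.47 kmol.
Outlet amounts (n = n₀ + Σ ν·ξ):
  V: 716 − 1(201.9) = 514.1
  U: 0 + 1(201.9) − 2(47.47) = 107
  R: 0 + 1(47.47) = 47.47

107 kmol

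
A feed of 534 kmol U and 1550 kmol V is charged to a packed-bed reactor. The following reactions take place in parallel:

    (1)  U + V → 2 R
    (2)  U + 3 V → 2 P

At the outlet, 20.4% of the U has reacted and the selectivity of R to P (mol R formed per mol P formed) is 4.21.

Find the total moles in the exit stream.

Conversion of U: U consumed = 0.204 × 534 = 108.9 kmol = 1ξ₁ + 1ξ₂.
Selectivity: 2ξ₁ / (2ξ₂) = 4.21 → ξ₁ = 4.21 ξ₂.
Substitute: (1·4.21 + 1) ξ₂ = 108.9 → ξ₂ = 20.91 kmol, ξ₁ = 88.03 kmol.
Outlet amounts (n = n₀ + Σ ν·ξ):
  U: 534 − 1(88.03) − 1(20.91) = 425.1
  V: 1550 − 1(88.03) − 3(20.91) = 1399
  R: 0 + 2(88.03) = 176.1
  P: 0 + 2(20.91) = 41.82
Total out = 425.1 + 1399 + 176.1 + 41.82 = 2042 kmol.

2040 kmol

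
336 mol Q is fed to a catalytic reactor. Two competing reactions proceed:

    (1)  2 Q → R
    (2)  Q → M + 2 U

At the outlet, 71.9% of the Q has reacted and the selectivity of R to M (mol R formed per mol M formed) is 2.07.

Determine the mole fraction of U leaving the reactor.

0.283

Conversion of Q: Q consumed = 0.719 × 336 = 241.6 mol = 2ξ₁ + 1ξ₂.
Selectivity: 1ξ₁ / (1ξ₂) = 2.07 → ξ₁ = 2.07 ξ₂.
Substitute: (2·2.07 + 1) ξ₂ = 241.6 → ξ₂ = 47 mol, ξ₁ = 97.29 mol.
Outlet amounts (n = n₀ + Σ ν·ξ):
  Q: 336 − 2(97.29) − 1(47) = 94.42
  R: 0 + 1(97.29) = 97.29
  M: 0 + 1(47) = 47
  U: 0 + 2(47) = 94
Total out = 332.7 mol; y_U = 94 / 332.7 = 0.2825.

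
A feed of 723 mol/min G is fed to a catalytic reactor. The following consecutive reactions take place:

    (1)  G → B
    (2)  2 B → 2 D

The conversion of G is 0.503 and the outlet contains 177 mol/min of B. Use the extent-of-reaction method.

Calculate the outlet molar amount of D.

Conversion of G: G consumed = 1ξ₁ = 0.503 × 723 → ξ₁ = 363.7 mol/min.
B balance: n_B = 0 + 1ξ₁ − 2ξ₂ = 177 → ξ₂ = (1·363.7 − 177)/2 = 93.33 mol/min.
Outlet amounts (n = n₀ + Σ ν·ξ):
  G: 723 − 1(363.7) = 359.3
  B: 0 + 1(363.7) − 2(93.33) = 177
  D: 0 + 2(93.33) = 186.7

187 mol/min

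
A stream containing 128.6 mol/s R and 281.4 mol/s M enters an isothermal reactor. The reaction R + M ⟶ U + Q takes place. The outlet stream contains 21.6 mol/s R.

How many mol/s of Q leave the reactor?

107 mol/s

For R: n = n₀ − 1ξ → 21.6 = 128.6 − 1ξ, giving ξ = 107 mol/s.
Outlet amounts (n = n₀ + ν ξ):
  R: 128.6 − 1(107) = 21.6
  M: 281.4 − 1(107) = 174.4
  U: 0 + 1(107) = 107
  Q: 0 + 1(107) = 107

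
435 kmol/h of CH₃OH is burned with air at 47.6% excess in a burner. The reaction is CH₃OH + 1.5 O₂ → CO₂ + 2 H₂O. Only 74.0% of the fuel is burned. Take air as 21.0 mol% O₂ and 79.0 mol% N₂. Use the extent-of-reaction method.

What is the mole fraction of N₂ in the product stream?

Stoichiometric O₂ = 1.5 × 435 = 652.5 kmol/h; O₂ fed = 652.5 × 1.476 = 963.1 kmol/h.
N₂ fed = 963.1 × 79/21 = 3623 kmol/h.
Fuel reacted = 0.74 × 435 → ξ = 321.9 kmol/h.
Outlet (n = n₀ + ν ξ):
  CH₃OH: 435 − 1(321.9) = 113.1
  O₂: 963.1 − 1.5(321.9) = 480.2
  N₂: 3623 (inert)
  CO₂: 0 + 1(321.9) = 321.9
  H₂O: 0 + 2(321.9) = 643.8
Total out = 5182 kmol/h; y_N₂ = 3623 / 5182 = 0.6991.

0.699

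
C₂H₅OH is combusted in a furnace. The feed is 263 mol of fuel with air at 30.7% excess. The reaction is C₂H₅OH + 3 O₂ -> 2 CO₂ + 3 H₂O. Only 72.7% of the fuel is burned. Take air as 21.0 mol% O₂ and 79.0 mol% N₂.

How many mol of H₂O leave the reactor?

574 mol

Stoichiometric O₂ = 3 × 263 = 789 mol; O₂ fed = 789 × 1.307 = 1031 mol.
N₂ fed = 1031 × 79/21 = 3879 mol.
Fuel reacted = 0.727 × 263 → ξ = 191.2 mol.
Outlet (n = n₀ + ν ξ):
  C₂H₅OH: 263 − 1(191.2) = 71.8
  O₂: 1031 − 3(191.2) = 457.6
  N₂: 3879 (inert)
  CO₂: 0 + 2(191.2) = 382.4
  H₂O: 0 + 3(191.2) = 573.6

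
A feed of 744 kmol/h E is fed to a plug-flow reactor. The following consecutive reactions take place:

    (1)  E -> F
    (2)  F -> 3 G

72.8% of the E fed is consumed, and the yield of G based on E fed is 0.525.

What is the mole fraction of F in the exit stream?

0.41

Conversion of E: E consumed = 1ξ₁ = 0.728 × 744 → ξ₁ = 541.6 kmol/h.
Yield of G: 3ξ₂ / 744 = 0.525 → ξ₂ = 130.2 kmol/h.
Outlet amounts (n = n₀ + Σ ν·ξ):
  E: 744 − 1(541.6) = 202.4
  F: 0 + 1(541.6) − 1(130.2) = 411.4
  G: 0 + 3(130.2) = 390.6
Total out = 1004 kmol/h; y_F = 411.4 / 1004 = 0.4096.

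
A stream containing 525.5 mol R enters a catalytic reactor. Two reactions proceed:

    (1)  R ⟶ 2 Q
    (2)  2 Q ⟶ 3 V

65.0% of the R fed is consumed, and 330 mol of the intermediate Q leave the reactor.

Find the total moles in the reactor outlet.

Conversion of R: R consumed = 1ξ₁ = 0.65 × 525.5 → ξ₁ = 341.6 mol.
Q balance: n_Q = 0 + 2ξ₁ − 2ξ₂ = 330 → ξ₂ = (2·341.6 − 330)/2 = 176.6 mol.
Outlet amounts (n = n₀ + Σ ν·ξ):
  R: 525.5 − 1(341.6) = 183.9
  Q: 0 + 2(341.6) − 2(176.6) = 330
  V: 0 + 3(176.6) = 529.7
Total out = 183.9 + 330 + 529.7 = 1044 mol.

1040 mol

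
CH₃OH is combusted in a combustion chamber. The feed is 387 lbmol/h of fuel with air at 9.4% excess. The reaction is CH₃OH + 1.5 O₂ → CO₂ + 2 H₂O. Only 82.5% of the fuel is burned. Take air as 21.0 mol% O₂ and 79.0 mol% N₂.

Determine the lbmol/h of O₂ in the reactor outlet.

Stoichiometric O₂ = 1.5 × 387 = 580.5 lbmol/h; O₂ fed = 580.5 × 1.094 = 635.1 lbmol/h.
N₂ fed = 635.1 × 79/21 = 2389 lbmol/h.
Fuel reacted = 0.825 × 387 → ξ = 319.3 lbmol/h.
Outlet (n = n₀ + ν ξ):
  CH₃OH: 387 − 1(319.3) = 67.73
  O₂: 635.1 − 1.5(319.3) = 156.2
  N₂: 2389 (inert)
  CO₂: 0 + 1(319.3) = 319.3
  H₂O: 0 + 2(319.3) = 638.5

156 lbmol/h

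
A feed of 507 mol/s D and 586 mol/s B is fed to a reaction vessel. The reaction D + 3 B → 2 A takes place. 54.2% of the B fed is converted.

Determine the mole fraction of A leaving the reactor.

0.24

B reacted = 0.542 × 586 = 317.6 mol/s; ν_B = −3, so ξ = 317.6/3 = 105.9 mol/s.
Outlet amounts (n = n₀ + ν ξ):
  D: 507 − 1(105.9) = 401.1
  B: 586 − 3(105.9) = 268.4
  A: 0 + 2(105.9) = 211.7
Total out = 881.3 mol/s; y_A = 211.7 / 881.3 = 0.2403.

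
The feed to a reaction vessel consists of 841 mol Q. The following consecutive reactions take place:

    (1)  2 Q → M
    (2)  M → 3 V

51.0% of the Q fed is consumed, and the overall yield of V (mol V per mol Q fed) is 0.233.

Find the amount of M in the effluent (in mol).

149 mol

Conversion of Q: Q consumed = 2ξ₁ = 0.51 × 841 → ξ₁ = 214.5 mol.
Yield of V: 3ξ₂ / 841 = 0.233 → ξ₂ = 65.32 mol.
Outlet amounts (n = n₀ + Σ ν·ξ):
  Q: 841 − 2(214.5) = 412.1
  M: 0 + 1(214.5) − 1(65.32) = 149.1
  V: 0 + 3(65.32) = 196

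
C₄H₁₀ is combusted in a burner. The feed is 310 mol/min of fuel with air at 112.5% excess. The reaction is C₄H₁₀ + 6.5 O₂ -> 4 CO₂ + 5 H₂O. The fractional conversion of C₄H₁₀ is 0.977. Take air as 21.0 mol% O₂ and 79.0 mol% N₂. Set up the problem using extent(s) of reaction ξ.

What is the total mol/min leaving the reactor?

Stoichiometric O₂ = 6.5 × 310 = 2015 mol/min; O₂ fed = 2015 × 2.125 = 4282 mol/min.
N₂ fed = 4282 × 79/21 = 16110 mol/min.
Fuel reacted = 0.977 × 310 → ξ = 302.9 mol/min.
Outlet (n = n₀ + ν ξ):
  C₄H₁₀: 310 − 1(302.9) = 7.13
  O₂: 4282 − 6.5(302.9) = 2313
  N₂: 16110 (inert)
  CO₂: 0 + 4(302.9) = 1211
  H₂O: 0 + 5(302.9) = 1514
Total out = 7.13 + 2313 + 16110 + 1211 + 1514 = 21150 mol/min.

21200 mol/min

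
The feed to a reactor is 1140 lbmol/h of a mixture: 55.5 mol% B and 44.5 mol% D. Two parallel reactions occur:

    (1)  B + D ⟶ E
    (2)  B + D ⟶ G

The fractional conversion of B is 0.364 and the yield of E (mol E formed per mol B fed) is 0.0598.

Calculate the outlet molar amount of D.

Yield of E: 1ξ₁ / 632.7 = 0.0598 → ξ₁ = 37.84 lbmol/h.
Conversion of B: 1ξ₁ + 1ξ₂ = 0.364 × 632.7 = 230.3 → ξ₂ = 192.5 lbmol/h.
Outlet amounts (n = n₀ + Σ ν·ξ):
  B: 632.7 − 1(37.84) − 1(192.5) = 402.4
  D: 507.3 − 1(37.84) − 1(192.5) = 277
  E: 0 + 1(37.84) = 37.84
  G: 0 + 1(192.5) = 192.5

277 lbmol/h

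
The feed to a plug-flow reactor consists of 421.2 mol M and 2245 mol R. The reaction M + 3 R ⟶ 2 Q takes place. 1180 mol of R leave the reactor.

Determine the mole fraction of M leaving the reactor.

0.0338

For R: n = n₀ − 3ξ → 1180 = 2245 − 3ξ, giving ξ = 355 mol.
Outlet amounts (n = n₀ + ν ξ):
  M: 421.2 − 1(355) = 66.2
  R: 2245 − 3(355) = 1180
  Q: 0 + 2(355) = 710
Total out = 1956 mol; y_M = 66.2 / 1956 = 0.03384.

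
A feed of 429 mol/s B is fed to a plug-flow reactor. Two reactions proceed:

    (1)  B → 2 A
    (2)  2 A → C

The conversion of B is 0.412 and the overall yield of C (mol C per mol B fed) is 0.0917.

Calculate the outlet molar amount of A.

Conversion of B: B consumed = 1ξ₁ = 0.412 × 429 → ξ₁ = 176.7 mol/s.
Yield of C: 1ξ₂ / 429 = 0.0917 → ξ₂ = 39.34 mol/s.
Outlet amounts (n = n₀ + Σ ν·ξ):
  B: 429 − 1(176.7) = 252.3
  A: 0 + 2(176.7) − 2(39.34) = 274.8
  C: 0 + 1(39.34) = 39.34

275 mol/s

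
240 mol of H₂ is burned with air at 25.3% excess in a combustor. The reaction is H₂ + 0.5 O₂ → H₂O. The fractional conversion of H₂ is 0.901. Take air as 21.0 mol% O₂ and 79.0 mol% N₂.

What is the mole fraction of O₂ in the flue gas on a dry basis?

0.0669

Stoichiometric O₂ = 0.5 × 240 = 120 mol; O₂ fed = 120 × 1.253 = 150.4 mol.
N₂ fed = 150.4 × 79/21 = 565.6 mol.
Fuel reacted = 0.901 × 240 → ξ = 216.2 mol.
Outlet (n = n₀ + ν ξ):
  H₂: 240 − 1(216.2) = 23.76
  O₂: 150.4 − 0.5(216.2) = 42.24
  N₂: 565.6 (inert)
  H₂O: 0 + 1(216.2) = 216.2
Dry total = 631.6 mol; y_O₂ (dry) = 42.24 / 631.6 = 0.06687.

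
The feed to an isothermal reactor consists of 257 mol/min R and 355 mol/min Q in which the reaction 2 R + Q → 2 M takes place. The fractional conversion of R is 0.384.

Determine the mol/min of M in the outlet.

R reacted = 0.384 × 257 = 98.69 mol/min; ν_R = −2, so ξ = 98.69/2 = 49.34 mol/min.
Outlet amounts (n = n₀ + ν ξ):
  R: 257 − 2(49.34) = 158.3
  Q: 355 − 1(49.34) = 305.7
  M: 0 + 2(49.34) = 98.69

98.7 mol/min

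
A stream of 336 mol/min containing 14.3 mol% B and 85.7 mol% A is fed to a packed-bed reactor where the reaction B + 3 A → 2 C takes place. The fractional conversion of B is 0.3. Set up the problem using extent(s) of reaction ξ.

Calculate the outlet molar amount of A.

B reacted = 0.3 × 48.05 = 14.41 mol/min; ν_B = −1, so ξ = 14.41/1 = 14.41 mol/min.
Outlet amounts (n = n₀ + ν ξ):
  B: 48.05 − 1(14.41) = 33.63
  A: 288 − 3(14.41) = 244.7
  C: 0 + 2(14.41) = 28.83

245 mol/min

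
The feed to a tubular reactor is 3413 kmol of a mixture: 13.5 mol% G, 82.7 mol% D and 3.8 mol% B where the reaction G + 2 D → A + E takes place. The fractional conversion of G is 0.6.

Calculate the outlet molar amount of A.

276 kmol

G reacted = 0.6 × 460.8 = 276.5 kmol; ν_G = −1, so ξ = 276.5/1 = 276.5 kmol.
Outlet amounts (n = n₀ + ν ξ):
  G: 460.8 − 1(276.5) = 184.3
  D: 2823 − 2(276.5) = 2270
  A: 0 + 1(276.5) = 276.5
  E: 0 + 1(276.5) = 276.5
  B: 129.7 (inert)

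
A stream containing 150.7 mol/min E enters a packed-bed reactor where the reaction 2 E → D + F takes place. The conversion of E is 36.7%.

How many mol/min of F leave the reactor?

E reacted = 0.367 × 150.7 = 55.31 mol/min; ν_E = −2, so ξ = 55.31/2 = 27.65 mol/min.
Outlet amounts (n = n₀ + ν ξ):
  E: 150.7 − 2(27.65) = 95.39
  D: 0 + 1(27.65) = 27.65
  F: 0 + 1(27.65) = 27.65

27.7 mol/min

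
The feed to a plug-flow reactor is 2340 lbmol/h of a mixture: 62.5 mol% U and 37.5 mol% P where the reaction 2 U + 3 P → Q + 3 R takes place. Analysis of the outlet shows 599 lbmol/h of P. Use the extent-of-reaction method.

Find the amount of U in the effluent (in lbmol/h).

For P: n = n₀ − 3ξ → 599 = 877.5 − 3ξ, giving ξ = 92.83 lbmol/h.
Outlet amounts (n = n₀ + ν ξ):
  U: 1462 − 2(92.83) = 1277
  P: 877.5 − 3(92.83) = 599
  Q: 0 + 1(92.83) = 92.83
  R: 0 + 3(92.83) = 278.5

1280 lbmol/h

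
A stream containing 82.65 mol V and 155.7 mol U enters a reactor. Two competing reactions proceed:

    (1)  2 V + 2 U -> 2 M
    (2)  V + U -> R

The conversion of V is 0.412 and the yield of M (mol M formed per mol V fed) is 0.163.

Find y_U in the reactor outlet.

Yield of M: 2ξ₁ / 82.65 = 0.163 → ξ₁ = 6.736 mol.
Conversion of V: 2ξ₁ + 1ξ₂ = 0.412 × 82.65 = 34.05 → ξ₂ = 20.58 mol.
Outlet amounts (n = n₀ + Σ ν·ξ):
  V: 82.65 − 2(6.736) − 1(20.58) = 48.6
  U: 155.7 − 2(6.736) − 1(20.58) = 121.6
  M: 0 + 2(6.736) = 13.47
  R: 0 + 1(20.58) = 20.58
Total out = 204.3 mol; y_U = 121.6 / 204.3 = 0.5954.

0.595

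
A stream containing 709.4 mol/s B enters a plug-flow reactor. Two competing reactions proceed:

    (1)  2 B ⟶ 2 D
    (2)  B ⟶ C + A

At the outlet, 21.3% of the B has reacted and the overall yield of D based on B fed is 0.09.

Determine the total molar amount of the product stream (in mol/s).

Yield of D: 2ξ₁ / 709.4 = 0.09 → ξ₁ = 31.92 mol/s.
Conversion of B: 2ξ₁ + 1ξ₂ = 0.213 × 709.4 = 151.1 → ξ₂ = 87.26 mol/s.
Outlet amounts (n = n₀ + Σ ν·ξ):
  B: 709.4 − 2(31.92) − 1(87.26) = 558.3
  D: 0 + 2(31.92) = 63.85
  C: 0 + 1(87.26) = 87.26
  A: 0 + 1(87.26) = 87.26
Total out = 558.3 + 63.85 + 87.26 + 87.26 = 796.7 mol/s.

797 mol/s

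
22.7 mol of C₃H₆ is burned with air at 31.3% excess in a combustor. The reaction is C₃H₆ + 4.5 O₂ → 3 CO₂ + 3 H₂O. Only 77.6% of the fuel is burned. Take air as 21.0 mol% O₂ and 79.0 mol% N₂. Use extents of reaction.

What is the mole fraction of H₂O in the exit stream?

Stoichiometric O₂ = 4.5 × 22.7 = 102.1 mol; O₂ fed = 102.1 × 1.313 = 134.1 mol.
N₂ fed = 134.1 × 79/21 = 504.6 mol.
Fuel reacted = 0.776 × 22.7 → ξ = 17.62 mol.
Outlet (n = n₀ + ν ξ):
  C₃H₆: 22.7 − 1(17.62) = 5.085
  O₂: 134.1 − 4.5(17.62) = 54.85
  N₂: 504.6 (inert)
  CO₂: 0 + 3(17.62) = 52.85
  H₂O: 0 + 3(17.62) = 52.85
Total out = 670.2 mol; y_H₂O = 52.85 / 670.2 = 0.07885.

0.0789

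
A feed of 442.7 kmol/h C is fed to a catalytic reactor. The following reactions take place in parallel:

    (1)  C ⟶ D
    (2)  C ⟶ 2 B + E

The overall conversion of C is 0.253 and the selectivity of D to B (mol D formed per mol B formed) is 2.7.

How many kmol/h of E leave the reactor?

Conversion of C: C consumed = 0.253 × 442.7 = 112 kmol/h = 1ξ₁ + 1ξ₂.
Selectivity: 1ξ₁ / (2ξ₂) = 2.7 → ξ₁ = 5.4 ξ₂.
Substitute: (1·5.4 + 1) ξ₂ = 112 → ξ₂ = 17.5 kmol/h, ξ₁ = 94.5 kmol/h.
Outlet amounts (n = n₀ + Σ ν·ξ):
  C: 442.7 − 1(94.5) − 1(17.5) = 330.7
  D: 0 + 1(94.5) = 94.5
  B: 0 + 2(17.5) = 35
  E: 0 + 1(17.5) = 17.5

17.5 kmol/h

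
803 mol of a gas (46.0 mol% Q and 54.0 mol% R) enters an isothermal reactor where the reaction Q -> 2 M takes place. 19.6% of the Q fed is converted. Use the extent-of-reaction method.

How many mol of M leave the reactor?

Q reacted = 0.196 × 369.4 = 72.4 mol; ν_Q = −1, so ξ = 72.4/1 = 72.4 mol.
Outlet amounts (n = n₀ + ν ξ):
  Q: 369.4 − 1(72.4) = 297
  M: 0 + 2(72.4) = 144.8
  R: 433.6 (inert)

145 mol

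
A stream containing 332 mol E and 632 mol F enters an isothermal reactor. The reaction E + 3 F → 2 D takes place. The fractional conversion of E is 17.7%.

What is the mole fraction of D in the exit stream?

E reacted = 0.177 × 332 = 58.76 mol; ν_E = −1, so ξ = 58.76/1 = 58.76 mol.
Outlet amounts (n = n₀ + ν ξ):
  E: 332 − 1(58.76) = 273.2
  F: 632 − 3(58.76) = 455.7
  D: 0 + 2(58.76) = 117.5
Total out = 846.5 mol; y_D = 117.5 / 846.5 = 0.1388.

0.139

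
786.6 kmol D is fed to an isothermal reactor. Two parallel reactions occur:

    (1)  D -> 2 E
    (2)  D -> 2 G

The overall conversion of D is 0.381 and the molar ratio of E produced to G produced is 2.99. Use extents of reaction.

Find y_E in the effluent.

Conversion of D: D consumed = 0.381 × 786.6 = 299.7 kmol = 1ξ₁ + 1ξ₂.
Selectivity: 2ξ₁ / (2ξ₂) = 2.99 → ξ₁ = 2.99 ξ₂.
Substitute: (1·2.99 + 1) ξ₂ = 299.7 → ξ₂ = 75.11 kmol, ξ₁ = 224.6 kmol.
Outlet amounts (n = n₀ + Σ ν·ξ):
  D: 786.6 − 1(224.6) − 1(75.11) = 486.9
  E: 0 + 2(224.6) = 449.2
  G: 0 + 2(75.11) = 150.2
Total out = 1086 kmol; y_E = 449.2 / 1086 = 0.4135.

0.413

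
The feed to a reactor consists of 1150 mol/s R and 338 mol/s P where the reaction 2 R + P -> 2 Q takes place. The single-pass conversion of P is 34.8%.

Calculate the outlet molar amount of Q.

235 mol/s

P reacted = 0.348 × 338 = 117.6 mol/s; ν_P = −1, so ξ = 117.6/1 = 117.6 mol/s.
Outlet amounts (n = n₀ + ν ξ):
  R: 1150 − 2(117.6) = 914.8
  P: 338 − 1(117.6) = 220.4
  Q: 0 + 2(117.6) = 235.2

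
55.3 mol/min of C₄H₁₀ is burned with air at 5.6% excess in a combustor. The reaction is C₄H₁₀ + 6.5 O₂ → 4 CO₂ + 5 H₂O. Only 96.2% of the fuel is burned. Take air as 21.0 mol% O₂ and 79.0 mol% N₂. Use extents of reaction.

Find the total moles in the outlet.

1940 mol/min

Stoichiometric O₂ = 6.5 × 55.3 = 359.4 mol/min; O₂ fed = 359.4 × 1.056 = 379.6 mol/min.
N₂ fed = 379.6 × 79/21 = 1428 mol/min.
Fuel reacted = 0.962 × 55.3 → ξ = 53.2 mol/min.
Outlet (n = n₀ + ν ξ):
  C₄H₁₀: 55.3 − 1(53.2) = 2.101
  O₂: 379.6 − 6.5(53.2) = 33.79
  N₂: 1428 (inert)
  CO₂: 0 + 4(53.2) = 212.8
  H₂O: 0 + 5(53.2) = 266
Total out = 2.101 + 33.79 + 1428 + 212.8 + 266 = 1943 mol/min.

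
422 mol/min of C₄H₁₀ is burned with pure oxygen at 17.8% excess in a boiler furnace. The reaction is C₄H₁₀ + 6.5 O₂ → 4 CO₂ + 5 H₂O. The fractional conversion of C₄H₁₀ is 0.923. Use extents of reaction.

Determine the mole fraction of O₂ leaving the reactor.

0.165

Stoichiometric O₂ = 6.5 × 422 = 2743 mol/min; O₂ fed = 2743 × 1.178 = 3231 mol/min.
Fuel reacted = 0.923 × 422 → ξ = 389.5 mol/min.
Outlet (n = n₀ + ν ξ):
  C₄H₁₀: 422 − 1(389.5) = 32.49
  O₂: 3231 − 6.5(389.5) = 699.5
  CO₂: 0 + 4(389.5) = 1558
  H₂O: 0 + 5(389.5) = 1948
Total out = 4238 mol/min; y_O₂ = 699.5 / 4238 = 0.1651.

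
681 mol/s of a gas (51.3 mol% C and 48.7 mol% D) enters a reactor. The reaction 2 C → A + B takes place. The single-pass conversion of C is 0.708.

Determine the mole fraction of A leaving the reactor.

C reacted = 0.708 × 349.4 = 247.3 mol/s; ν_C = −2, so ξ = 247.3/2 = 123.7 mol/s.
Outlet amounts (n = n₀ + ν ξ):
  C: 349.4 − 2(123.7) = 102
  A: 0 + 1(123.7) = 123.7
  B: 0 + 1(123.7) = 123.7
  D: 331.6 (inert)
Total out = 681 mol/s; y_A = 123.7 / 681 = 0.1816.

0.182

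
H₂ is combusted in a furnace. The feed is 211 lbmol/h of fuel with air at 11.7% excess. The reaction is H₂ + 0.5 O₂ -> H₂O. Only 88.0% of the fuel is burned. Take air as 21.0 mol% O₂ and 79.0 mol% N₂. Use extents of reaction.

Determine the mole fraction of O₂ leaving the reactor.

Stoichiometric O₂ = 0.5 × 211 = 105.5 lbmol/h; O₂ fed = 105.5 × 1.117 = 117.8 lbmol/h.
N₂ fed = 117.8 × 79/21 = 443.3 lbmol/h.
Fuel reacted = 0.88 × 211 → ξ = 185.7 lbmol/h.
Outlet (n = n₀ + ν ξ):
  H₂: 211 − 1(185.7) = 25.32
  O₂: 117.8 − 0.5(185.7) = 25
  N₂: 443.3 (inert)
  H₂O: 0 + 1(185.7) = 185.7
Total out = 679.3 lbmol/h; y_O₂ = 25 / 679.3 = 0.03681.

0.0368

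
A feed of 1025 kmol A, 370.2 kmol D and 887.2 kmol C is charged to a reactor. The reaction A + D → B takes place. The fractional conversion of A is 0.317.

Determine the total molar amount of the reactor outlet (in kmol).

A reacted = 0.317 × 1025 = 324.9 kmol; ν_A = −1, so ξ = 324.9/1 = 324.9 kmol.
Outlet amounts (n = n₀ + ν ξ):
  A: 1025 − 1(324.9) = 700.1
  D: 370.2 − 1(324.9) = 45.27
  B: 0 + 1(324.9) = 324.9
  C: 887.2 (inert)
Total out = 700.1 + 45.27 + 324.9 + 887.2 = 1957 kmol.

1960 kmol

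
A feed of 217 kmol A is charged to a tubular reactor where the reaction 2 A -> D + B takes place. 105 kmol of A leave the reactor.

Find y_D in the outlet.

For A: n = n₀ − 2ξ → 105 = 217 − 2ξ, giving ξ = 56 kmol.
Outlet amounts (n = n₀ + ν ξ):
  A: 217 − 2(56) = 105
  D: 0 + 1(56) = 56
  B: 0 + 1(56) = 56
Total out = 217 kmol; y_D = 56 / 217 = 0.2581.

0.258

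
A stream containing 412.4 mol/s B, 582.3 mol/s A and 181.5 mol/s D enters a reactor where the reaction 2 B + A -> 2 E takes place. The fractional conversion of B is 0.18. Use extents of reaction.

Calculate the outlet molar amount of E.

B reacted = 0.18 × 412.4 = 74.23 mol/s; ν_B = −2, so ξ = 74.23/2 = 37.12 mol/s.
Outlet amounts (n = n₀ + ν ξ):
  B: 412.4 − 2(37.12) = 338.2
  A: 582.3 − 1(37.12) = 545.2
  E: 0 + 2(37.12) = 74.23
  D: 181.5 (inert)

74.2 mol/s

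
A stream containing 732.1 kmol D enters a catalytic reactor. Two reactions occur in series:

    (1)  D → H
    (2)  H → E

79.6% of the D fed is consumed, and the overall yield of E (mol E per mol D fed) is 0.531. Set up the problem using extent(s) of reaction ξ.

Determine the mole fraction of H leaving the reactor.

0.265

Conversion of D: D consumed = 1ξ₁ = 0.796 × 732.1 → ξ₁ = 582.8 kmol.
Yield of E: 1ξ₂ / 732.1 = 0.531 → ξ₂ = 388.7 kmol.
Outlet amounts (n = n₀ + Σ ν·ξ):
  D: 732.1 − 1(582.8) = 149.3
  H: 0 + 1(582.8) − 1(388.7) = 194
  E: 0 + 1(388.7) = 388.7
Total out = 732.1 kmol; y_H = 194 / 732.1 = 0.265.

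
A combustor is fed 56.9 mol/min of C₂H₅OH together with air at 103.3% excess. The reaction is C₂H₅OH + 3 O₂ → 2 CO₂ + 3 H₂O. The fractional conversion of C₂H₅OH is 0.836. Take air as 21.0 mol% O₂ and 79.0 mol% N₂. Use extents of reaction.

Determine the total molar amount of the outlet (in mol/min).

1760 mol/min

Stoichiometric O₂ = 3 × 56.9 = 170.7 mol/min; O₂ fed = 170.7 × 2.033 = 347 mol/min.
N₂ fed = 347 × 79/21 = 1306 mol/min.
Fuel reacted = 0.836 × 56.9 → ξ = 47.57 mol/min.
Outlet (n = n₀ + ν ξ):
  C₂H₅OH: 56.9 − 1(47.57) = 9.332
  O₂: 347 − 3(47.57) = 204.3
  N₂: 1306 (inert)
  CO₂: 0 + 2(47.57) = 95.14
  H₂O: 0 + 3(47.57) = 142.7
Total out = 9.332 + 204.3 + 1306 + 95.14 + 142.7 = 1757 mol/min.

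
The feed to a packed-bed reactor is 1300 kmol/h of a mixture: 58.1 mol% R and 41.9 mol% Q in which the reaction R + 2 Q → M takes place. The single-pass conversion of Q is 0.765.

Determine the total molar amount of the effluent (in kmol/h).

Q reacted = 0.765 × 544.7 = 416.7 kmol/h; ν_Q = −2, so ξ = 416.7/2 = 208.3 kmol/h.
Outlet amounts (n = n₀ + ν ξ):
  R: 755.3 − 1(208.3) = 547
  Q: 544.7 − 2(208.3) = 128
  M: 0 + 1(208.3) = 208.3
Total out = 547 + 128 + 208.3 = 883.3 kmol/h.

883 kmol/h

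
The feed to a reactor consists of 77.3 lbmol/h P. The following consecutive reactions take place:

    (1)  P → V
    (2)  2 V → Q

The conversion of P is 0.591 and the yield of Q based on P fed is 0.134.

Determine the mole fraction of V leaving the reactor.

0.373

Conversion of P: P consumed = 1ξ₁ = 0.591 × 77.3 → ξ₁ = 45.68 lbmol/h.
Yield of Q: 1ξ₂ / 77.3 = 0.134 → ξ₂ = 10.36 lbmol/h.
Outlet amounts (n = n₀ + Σ ν·ξ):
  P: 77.3 − 1(45.68) = 31.62
  V: 0 + 1(45.68) − 2(10.36) = 24.97
  Q: 0 + 1(10.36) = 10.36
Total out = 66.94 lbmol/h; y_V = 24.97 / 66.94 = 0.373.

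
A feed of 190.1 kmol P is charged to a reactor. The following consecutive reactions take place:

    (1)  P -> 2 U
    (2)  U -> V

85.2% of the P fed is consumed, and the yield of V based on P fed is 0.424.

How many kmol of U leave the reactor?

243 kmol

Conversion of P: P consumed = 1ξ₁ = 0.852 × 190.1 → ξ₁ = 162 kmol.
Yield of V: 1ξ₂ / 190.1 = 0.424 → ξ₂ = 80.6 kmol.
Outlet amounts (n = n₀ + Σ ν·ξ):
  P: 190.1 − 1(162) = 28.13
  U: 0 + 2(162) − 1(80.6) = 243.3
  V: 0 + 1(80.6) = 80.6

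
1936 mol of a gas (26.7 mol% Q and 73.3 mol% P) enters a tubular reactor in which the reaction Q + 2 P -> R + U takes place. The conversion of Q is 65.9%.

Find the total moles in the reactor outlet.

1600 mol

Q reacted = 0.659 × 516.9 = 340.6 mol; ν_Q = −1, so ξ = 340.6/1 = 340.6 mol.
Outlet amounts (n = n₀ + ν ξ):
  Q: 516.9 − 1(340.6) = 176.3
  P: 1419 − 2(340.6) = 737.8
  R: 0 + 1(340.6) = 340.6
  U: 0 + 1(340.6) = 340.6
Total out = 176.3 + 737.8 + 340.6 + 340.6 = 1595 mol.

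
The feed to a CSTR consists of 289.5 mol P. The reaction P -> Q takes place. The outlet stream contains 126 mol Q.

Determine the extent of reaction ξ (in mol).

ξ = 126 mol

For Q: n = n₀ + 1ξ → 126 = 0 + 1ξ, giving ξ = 126 mol.
Outlet amounts (n = n₀ + ν ξ):
  P: 289.5 − 1(126) = 163.5
  Q: 0 + 1(126) = 126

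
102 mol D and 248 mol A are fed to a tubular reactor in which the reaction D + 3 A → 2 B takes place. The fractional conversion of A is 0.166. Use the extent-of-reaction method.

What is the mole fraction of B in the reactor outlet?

0.0851

A reacted = 0.166 × 248 = 41.17 mol; ν_A = −3, so ξ = 41.17/3 = 13.72 mol.
Outlet amounts (n = n₀ + ν ξ):
  D: 102 − 1(13.72) = 88.28
  A: 248 − 3(13.72) = 206.8
  B: 0 + 2(13.72) = 27.45
Total out = 322.6 mol; y_B = 27.45 / 322.6 = 0.08509.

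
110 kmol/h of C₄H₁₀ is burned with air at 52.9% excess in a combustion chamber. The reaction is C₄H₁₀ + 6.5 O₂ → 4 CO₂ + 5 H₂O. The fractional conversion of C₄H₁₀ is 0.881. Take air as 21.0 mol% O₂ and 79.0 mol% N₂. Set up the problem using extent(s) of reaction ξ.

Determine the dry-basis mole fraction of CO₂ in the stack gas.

Stoichiometric O₂ = 6.5 × 110 = 715 kmol/h; O₂ fed = 715 × 1.529 = 1093 kmol/h.
N₂ fed = 1093 × 79/21 = 4113 kmol/h.
Fuel reacted = 0.881 × 110 → ξ = 96.91 kmol/h.
Outlet (n = n₀ + ν ξ):
  C₄H₁₀: 110 − 1(96.91) = 13.09
  O₂: 1093 − 6.5(96.91) = 463.3
  N₂: 4113 (inert)
  CO₂: 0 + 4(96.91) = 387.6
  H₂O: 0 + 5(96.91) = 484.5
Dry total = 4977 kmol/h; y_CO₂ (dry) = 387.6 / 4977 = 0.07789.

0.0779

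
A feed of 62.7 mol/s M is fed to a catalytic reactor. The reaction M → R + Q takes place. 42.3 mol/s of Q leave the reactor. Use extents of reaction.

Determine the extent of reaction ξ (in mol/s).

For Q: n = n₀ + 1ξ → 42.3 = 0 + 1ξ, giving ξ = 42.3 mol/s.
Outlet amounts (n = n₀ + ν ξ):
  M: 62.7 − 1(42.3) = 20.4
  R: 0 + 1(42.3) = 42.3
  Q: 0 + 1(42.3) = 42.3

ξ = 42.3 mol/s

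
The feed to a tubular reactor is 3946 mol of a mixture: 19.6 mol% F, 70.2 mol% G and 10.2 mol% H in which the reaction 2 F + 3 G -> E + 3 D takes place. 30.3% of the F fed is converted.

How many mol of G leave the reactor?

F reacted = 0.303 × 773.4 = 234.3 mol; ν_F = −2, so ξ = 234.3/2 = 117.2 mol.
Outlet amounts (n = n₀ + ν ξ):
  F: 773.4 − 2(117.2) = 539.1
  G: 2770 − 3(117.2) = 2419
  E: 0 + 1(117.2) = 117.2
  D: 0 + 3(117.2) = 351.5
  H: 402.5 (inert)

2420 mol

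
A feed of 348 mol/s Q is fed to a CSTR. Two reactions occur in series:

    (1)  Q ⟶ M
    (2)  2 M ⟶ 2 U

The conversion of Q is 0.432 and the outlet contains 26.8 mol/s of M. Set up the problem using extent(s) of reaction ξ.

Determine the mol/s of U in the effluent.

Conversion of Q: Q consumed = 1ξ₁ = 0.432 × 348 → ξ₁ = 150.3 mol/s.
M balance: n_M = 0 + 1ξ₁ − 2ξ₂ = 26.8 → ξ₂ = (1·150.3 − 26.8)/2 = 61.77 mol/s.
Outlet amounts (n = n₀ + Σ ν·ξ):
  Q: 348 − 1(150.3) = 197.7
  M: 0 + 1(150.3) − 2(61.77) = 26.8
  U: 0 + 2(61.77) = 123.5

124 mol/s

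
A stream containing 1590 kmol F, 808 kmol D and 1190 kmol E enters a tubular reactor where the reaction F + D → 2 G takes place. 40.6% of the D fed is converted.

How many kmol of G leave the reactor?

656 kmol

D reacted = 0.406 × 808 = 328 kmol; ν_D = −1, so ξ = 328/1 = 328 kmol.
Outlet amounts (n = n₀ + ν ξ):
  F: 1590 − 1(328) = 1262
  D: 808 − 1(328) = 480
  G: 0 + 2(328) = 656.1
  E: 1190 (inert)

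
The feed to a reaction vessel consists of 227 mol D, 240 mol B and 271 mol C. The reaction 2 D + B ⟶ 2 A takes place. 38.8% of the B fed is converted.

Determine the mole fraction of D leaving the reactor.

B reacted = 0.388 × 240 = 93.12 mol; ν_B = −1, so ξ = 93.12/1 = 93.12 mol.
Outlet amounts (n = n₀ + ν ξ):
  D: 227 − 2(93.12) = 40.76
  B: 240 − 1(93.12) = 146.9
  A: 0 + 2(93.12) = 186.2
  C: 271 (inert)
Total out = 644.9 mol; y_D = 40.76 / 644.9 = 0.06321.

0.0632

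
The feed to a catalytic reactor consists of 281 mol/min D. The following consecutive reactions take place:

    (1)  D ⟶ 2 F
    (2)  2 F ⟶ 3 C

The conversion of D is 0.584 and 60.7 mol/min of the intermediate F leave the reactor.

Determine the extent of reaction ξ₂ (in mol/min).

ξ₂ = 134 mol/min

Conversion of D: D consumed = 1ξ₁ = 0.584 × 281 → ξ₁ = 164.1 mol/min.
F balance: n_F = 0 + 2ξ₁ − 2ξ₂ = 60.7 → ξ₂ = (2·164.1 − 60.7)/2 = 133.8 mol/min.
Outlet amounts (n = n₀ + Σ ν·ξ):
  D: 281 − 1(164.1) = 116.9
  F: 0 + 2(164.1) − 2(133.8) = 60.7
  C: 0 + 3(133.8) = 401.3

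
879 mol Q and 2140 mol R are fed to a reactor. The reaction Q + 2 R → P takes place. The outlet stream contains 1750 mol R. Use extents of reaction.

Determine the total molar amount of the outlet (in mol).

2630 mol

For R: n = n₀ − 2ξ → 1750 = 2140 − 2ξ, giving ξ = 195 mol.
Outlet amounts (n = n₀ + ν ξ):
  Q: 879 − 1(195) = 684
  R: 2140 − 2(195) = 1750
  P: 0 + 1(195) = 195
Total out = 684 + 1750 + 195 = 2629 mol.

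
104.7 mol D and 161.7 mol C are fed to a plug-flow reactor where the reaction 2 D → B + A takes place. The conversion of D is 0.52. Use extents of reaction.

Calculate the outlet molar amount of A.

27.2 mol

D reacted = 0.52 × 104.7 = 54.44 mol; ν_D = −2, so ξ = 54.44/2 = 27.22 mol.
Outlet amounts (n = n₀ + ν ξ):
  D: 104.7 − 2(27.22) = 50.26
  B: 0 + 1(27.22) = 27.22
  A: 0 + 1(27.22) = 27.22
  C: 161.7 (inert)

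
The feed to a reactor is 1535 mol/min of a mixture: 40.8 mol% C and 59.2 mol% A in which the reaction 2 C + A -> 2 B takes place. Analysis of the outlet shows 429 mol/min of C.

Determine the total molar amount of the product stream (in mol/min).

For C: n = n₀ − 2ξ → 429 = 626.3 − 2ξ, giving ξ = 98.64 mol/min.
Outlet amounts (n = n₀ + ν ξ):
  C: 626.3 − 2(98.64) = 429
  A: 908.7 − 1(98.64) = 810.1
  B: 0 + 2(98.64) = 197.3
Total out = 429 + 810.1 + 197.3 = 1436 mol/min.

1440 mol/min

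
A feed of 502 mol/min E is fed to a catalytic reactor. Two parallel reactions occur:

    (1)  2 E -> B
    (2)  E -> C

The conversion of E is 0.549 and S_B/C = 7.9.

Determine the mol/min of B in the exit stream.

Conversion of E: E consumed = 0.549 × 502 = 275.6 mol/min = 2ξ₁ + 1ξ₂.
Selectivity: 1ξ₁ / (1ξ₂) = 7.9 → ξ₁ = 7.9 ξ₂.
Substitute: (2·7.9 + 1) ξ₂ = 275.6 → ξ₂ = 16.4 mol/min, ξ₁ = 129.6 mol/min.
Outlet amounts (n = n₀ + Σ ν·ξ):
  E: 502 − 2(129.6) − 1(16.4) = 226.4
  B: 0 + 1(129.6) = 129.6
  C: 0 + 1(16.4) = 16.4

130 mol/min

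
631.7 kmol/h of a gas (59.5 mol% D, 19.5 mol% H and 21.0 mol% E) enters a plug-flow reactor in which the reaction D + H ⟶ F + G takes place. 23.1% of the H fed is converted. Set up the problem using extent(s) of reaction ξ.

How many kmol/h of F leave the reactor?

H reacted = 0.231 × 123.2 = 28.45 kmol/h; ν_H = −1, so ξ = 28.45/1 = 28.45 kmol/h.
Outlet amounts (n = n₀ + ν ξ):
  D: 375.9 − 1(28.45) = 347.4
  H: 123.2 − 1(28.45) = 94.73
  F: 0 + 1(28.45) = 28.45
  G: 0 + 1(28.45) = 28.45
  E: 132.7 (inert)

28.5 kmol/h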